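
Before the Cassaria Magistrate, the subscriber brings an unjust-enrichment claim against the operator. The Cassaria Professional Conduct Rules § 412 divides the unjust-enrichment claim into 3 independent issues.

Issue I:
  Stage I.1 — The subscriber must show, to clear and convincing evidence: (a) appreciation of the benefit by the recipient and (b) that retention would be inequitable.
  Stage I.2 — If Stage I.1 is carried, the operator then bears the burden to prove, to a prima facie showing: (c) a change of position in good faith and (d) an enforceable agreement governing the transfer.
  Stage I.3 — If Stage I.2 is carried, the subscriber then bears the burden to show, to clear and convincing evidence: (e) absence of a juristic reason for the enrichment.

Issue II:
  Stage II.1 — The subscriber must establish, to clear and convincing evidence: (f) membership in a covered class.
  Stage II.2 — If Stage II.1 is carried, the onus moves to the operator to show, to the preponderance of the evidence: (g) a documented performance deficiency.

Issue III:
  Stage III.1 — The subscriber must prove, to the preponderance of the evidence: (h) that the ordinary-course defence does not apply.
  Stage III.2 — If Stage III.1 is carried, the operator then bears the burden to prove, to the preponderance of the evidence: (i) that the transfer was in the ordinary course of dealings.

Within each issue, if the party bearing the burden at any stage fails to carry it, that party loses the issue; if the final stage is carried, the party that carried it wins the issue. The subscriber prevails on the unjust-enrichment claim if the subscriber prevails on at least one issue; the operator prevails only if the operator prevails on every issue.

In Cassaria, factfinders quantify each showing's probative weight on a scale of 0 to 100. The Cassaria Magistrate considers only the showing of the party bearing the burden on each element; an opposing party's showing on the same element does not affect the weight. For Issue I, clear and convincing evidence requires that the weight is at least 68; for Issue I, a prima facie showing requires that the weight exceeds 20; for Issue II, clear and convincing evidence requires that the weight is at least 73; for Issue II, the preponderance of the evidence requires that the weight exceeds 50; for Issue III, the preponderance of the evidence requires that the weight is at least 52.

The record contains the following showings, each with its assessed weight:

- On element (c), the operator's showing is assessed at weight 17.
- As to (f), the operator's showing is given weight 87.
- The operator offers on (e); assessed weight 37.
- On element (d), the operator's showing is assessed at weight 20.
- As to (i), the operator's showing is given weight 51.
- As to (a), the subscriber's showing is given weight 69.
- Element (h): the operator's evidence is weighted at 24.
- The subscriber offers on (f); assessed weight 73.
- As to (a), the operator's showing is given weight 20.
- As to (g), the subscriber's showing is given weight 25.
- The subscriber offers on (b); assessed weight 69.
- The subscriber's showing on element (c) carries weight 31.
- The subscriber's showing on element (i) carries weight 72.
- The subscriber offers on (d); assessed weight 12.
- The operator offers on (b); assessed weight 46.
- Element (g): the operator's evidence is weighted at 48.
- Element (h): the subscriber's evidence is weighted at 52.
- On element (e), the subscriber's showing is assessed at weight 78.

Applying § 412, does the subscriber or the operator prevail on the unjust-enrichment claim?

— Issue I —
Stage I.1 — burden on subscriber; standard: clear and convincing evidence (weight is at least 68).
    (a): 69 (operator's 20 disregarded) ≥ 68 [met]
    (b): 69 (operator's 46 disregarded) ≥ 68 [met]
  Stage I.1 is satisfied; the onus moves to the operator.
Stage I.2 — burden on operator; standard: a prima facie showing (weight exceeds 20).
    (c): 17 (subscriber's 31 disregarded) ≤ 20 [not met]
    (d): 20 (subscriber's 12 disregarded) ≤ 20 [not met]
  Stage I.2 not carried; the operator fails its burden.
So the subscriber prevails on this issue.
— Issue II —
Stage II.1 — burden on subscriber; standard: clear and convincing evidence (weight is at least 73).
    (f): 73 (operator's 87 disregarded) ≥ 73 [met]
  Stage II.1 carried; the burden shifts to the operator.
Stage II.2 — burden on operator; standard: the preponderance of the evidence (weight exceeds 50).
    (g): 48 (subscriber's 25 disregarded) ≤ 50 [not met]
  The operator does not carry Stage II.2.
The analysis ends at Stage II.2; the subscriber prevails on this issue.
— Issue III —
At Stage III.1 the subscriber must meet the preponderance of the evidence (weight is at least 52): on (h) the weight is 52 (the operator's 24 is given no effect), which does reach 52, so (h) meets the standard.
  The subscriber carries Stage III.1; the operator now bears the burden.
At Stage III.2 the operator must meet the preponderance of the evidence (weight is at least 52): on (i) the weight is 51 (the subscriber's 72 is given no effect), < 52, so (i) does not meet the standard.
  The operator does not carry Stage III.2.
The analysis ends at Stage III.2; the subscriber prevails on this issue.
Per-issue: Issue I → subscriber; Issue II → subscriber; Issue III → subscriber. The subscriber must prevail on at least one issue; overall, the subscriber prevails.

subscriber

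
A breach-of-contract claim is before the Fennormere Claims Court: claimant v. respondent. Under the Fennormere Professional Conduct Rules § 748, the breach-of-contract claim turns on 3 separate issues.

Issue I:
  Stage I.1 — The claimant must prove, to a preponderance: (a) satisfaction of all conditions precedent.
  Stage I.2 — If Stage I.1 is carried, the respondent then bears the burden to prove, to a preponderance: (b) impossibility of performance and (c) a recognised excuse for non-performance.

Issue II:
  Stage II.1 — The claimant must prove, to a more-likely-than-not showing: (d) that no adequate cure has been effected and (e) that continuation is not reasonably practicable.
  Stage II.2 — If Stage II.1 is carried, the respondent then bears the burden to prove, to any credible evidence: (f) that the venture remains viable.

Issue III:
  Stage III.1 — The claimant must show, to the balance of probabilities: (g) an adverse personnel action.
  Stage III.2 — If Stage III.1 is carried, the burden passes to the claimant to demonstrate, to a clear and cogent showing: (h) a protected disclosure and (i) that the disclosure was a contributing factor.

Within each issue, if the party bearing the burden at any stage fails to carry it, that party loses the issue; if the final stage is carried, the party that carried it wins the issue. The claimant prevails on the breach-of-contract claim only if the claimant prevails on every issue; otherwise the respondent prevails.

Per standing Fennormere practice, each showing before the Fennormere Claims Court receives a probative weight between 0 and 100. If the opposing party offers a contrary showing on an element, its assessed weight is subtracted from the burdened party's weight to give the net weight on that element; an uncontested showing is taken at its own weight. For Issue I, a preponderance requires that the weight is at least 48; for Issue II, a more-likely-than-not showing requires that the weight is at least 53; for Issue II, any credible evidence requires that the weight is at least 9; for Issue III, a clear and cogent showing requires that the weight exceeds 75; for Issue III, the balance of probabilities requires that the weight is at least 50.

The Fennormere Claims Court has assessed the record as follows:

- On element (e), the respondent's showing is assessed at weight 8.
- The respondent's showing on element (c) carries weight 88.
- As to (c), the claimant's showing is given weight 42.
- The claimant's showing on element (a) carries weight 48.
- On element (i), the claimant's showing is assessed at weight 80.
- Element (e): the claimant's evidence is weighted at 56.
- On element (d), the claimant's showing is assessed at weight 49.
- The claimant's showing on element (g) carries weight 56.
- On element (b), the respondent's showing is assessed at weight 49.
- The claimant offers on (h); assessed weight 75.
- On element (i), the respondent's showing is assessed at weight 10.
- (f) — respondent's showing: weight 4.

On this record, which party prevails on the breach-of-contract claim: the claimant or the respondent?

respondent

— Issue I —
Stage I.1 (claimant, a preponderance, weight is at least 48): (a) 48 ≥ 48 — meets.
  Stage I.1 carried; the burden shifts to the respondent.
Stage I.2 (respondent, a preponderance, weight is at least 48): (b) 49 ≥ 48 — meets; (c) net 88−42=46 < 48 — fails.
  The respondent does not carry Stage I.2.
The claimant prevails on this issue.
— Issue II —
Stage II.1 (claimant, a more-likely-than-not showing, weight is at least 53): (d) 49 < 53 — fails; (e) net 56−8=48 < 53 — fails.
  The claimant does not carry Stage II.1.
The respondent prevails on this issue.
— Issue III —
Stage III.1 (claimant, the balance of probabilities, weight is at least 50): (g) 56 ≥ 50 — meets.
  Stage III.1 carried; the burden remains with the claimant.
Stage III.2 (claimant, a clear and cogent showing, weight exceeds 75): (h) 75 ≤ 75 — fails; (i) net 80−10=70 ≤ 75 — fails.
  The claimant does not carry Stage III.2.
The analysis ends at Stage III.2; the respondent prevails on this issue.
Per-issue: Issue I → claimant; Issue II → respondent; Issue III → respondent. The claimant must prevail on every issue; overall, the respondent prevails.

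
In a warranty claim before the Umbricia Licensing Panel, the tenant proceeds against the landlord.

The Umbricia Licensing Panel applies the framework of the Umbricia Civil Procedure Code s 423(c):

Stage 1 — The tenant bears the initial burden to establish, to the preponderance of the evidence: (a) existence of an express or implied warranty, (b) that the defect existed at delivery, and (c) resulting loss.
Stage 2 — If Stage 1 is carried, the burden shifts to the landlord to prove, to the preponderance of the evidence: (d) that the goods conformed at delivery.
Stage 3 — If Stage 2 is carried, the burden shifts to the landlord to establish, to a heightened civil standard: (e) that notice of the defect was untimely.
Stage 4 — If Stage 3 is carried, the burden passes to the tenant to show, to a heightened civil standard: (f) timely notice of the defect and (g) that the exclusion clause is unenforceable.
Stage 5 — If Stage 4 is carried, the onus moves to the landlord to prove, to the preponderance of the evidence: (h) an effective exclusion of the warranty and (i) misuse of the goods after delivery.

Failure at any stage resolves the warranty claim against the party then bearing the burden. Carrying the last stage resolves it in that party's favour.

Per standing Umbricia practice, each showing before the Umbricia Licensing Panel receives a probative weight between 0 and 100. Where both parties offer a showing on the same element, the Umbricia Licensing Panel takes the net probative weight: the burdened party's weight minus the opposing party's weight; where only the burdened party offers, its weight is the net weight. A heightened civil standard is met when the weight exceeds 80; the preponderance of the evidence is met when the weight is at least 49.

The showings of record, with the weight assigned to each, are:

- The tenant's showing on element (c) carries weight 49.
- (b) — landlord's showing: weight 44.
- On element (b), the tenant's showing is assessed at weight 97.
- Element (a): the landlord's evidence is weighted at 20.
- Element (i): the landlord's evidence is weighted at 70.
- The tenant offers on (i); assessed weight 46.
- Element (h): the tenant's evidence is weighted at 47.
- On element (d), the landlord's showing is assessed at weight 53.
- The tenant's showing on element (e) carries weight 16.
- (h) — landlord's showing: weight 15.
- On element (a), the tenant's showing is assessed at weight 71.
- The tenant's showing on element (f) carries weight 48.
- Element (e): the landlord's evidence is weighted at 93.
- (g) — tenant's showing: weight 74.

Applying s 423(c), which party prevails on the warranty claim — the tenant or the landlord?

tenant

Stage 1 (tenant, the preponderance of the evidence, weight is at least 49): (a) net 71−20=51 ≥ 49 — meets; (b) net 97−44=53 ≥ 49 — meets; (c) 49 ≥ 49 — meets.
  The tenant carries Stage 1; the landlord now bears the burden.
Stage 2 (landlord, the preponderance of the evidence, weight is at least 49): (d) 53 ≥ 49 — meets.
  Stage 2 carried; the burden remains with the landlord.
Stage 3 (landlord, a heightened civil standard, weight exceeds 80): (e) net 93−16=77 ≤ 80 — fails.
  The landlord does not carry Stage 3.
The analysis ends at Stage 3; the tenant prevails.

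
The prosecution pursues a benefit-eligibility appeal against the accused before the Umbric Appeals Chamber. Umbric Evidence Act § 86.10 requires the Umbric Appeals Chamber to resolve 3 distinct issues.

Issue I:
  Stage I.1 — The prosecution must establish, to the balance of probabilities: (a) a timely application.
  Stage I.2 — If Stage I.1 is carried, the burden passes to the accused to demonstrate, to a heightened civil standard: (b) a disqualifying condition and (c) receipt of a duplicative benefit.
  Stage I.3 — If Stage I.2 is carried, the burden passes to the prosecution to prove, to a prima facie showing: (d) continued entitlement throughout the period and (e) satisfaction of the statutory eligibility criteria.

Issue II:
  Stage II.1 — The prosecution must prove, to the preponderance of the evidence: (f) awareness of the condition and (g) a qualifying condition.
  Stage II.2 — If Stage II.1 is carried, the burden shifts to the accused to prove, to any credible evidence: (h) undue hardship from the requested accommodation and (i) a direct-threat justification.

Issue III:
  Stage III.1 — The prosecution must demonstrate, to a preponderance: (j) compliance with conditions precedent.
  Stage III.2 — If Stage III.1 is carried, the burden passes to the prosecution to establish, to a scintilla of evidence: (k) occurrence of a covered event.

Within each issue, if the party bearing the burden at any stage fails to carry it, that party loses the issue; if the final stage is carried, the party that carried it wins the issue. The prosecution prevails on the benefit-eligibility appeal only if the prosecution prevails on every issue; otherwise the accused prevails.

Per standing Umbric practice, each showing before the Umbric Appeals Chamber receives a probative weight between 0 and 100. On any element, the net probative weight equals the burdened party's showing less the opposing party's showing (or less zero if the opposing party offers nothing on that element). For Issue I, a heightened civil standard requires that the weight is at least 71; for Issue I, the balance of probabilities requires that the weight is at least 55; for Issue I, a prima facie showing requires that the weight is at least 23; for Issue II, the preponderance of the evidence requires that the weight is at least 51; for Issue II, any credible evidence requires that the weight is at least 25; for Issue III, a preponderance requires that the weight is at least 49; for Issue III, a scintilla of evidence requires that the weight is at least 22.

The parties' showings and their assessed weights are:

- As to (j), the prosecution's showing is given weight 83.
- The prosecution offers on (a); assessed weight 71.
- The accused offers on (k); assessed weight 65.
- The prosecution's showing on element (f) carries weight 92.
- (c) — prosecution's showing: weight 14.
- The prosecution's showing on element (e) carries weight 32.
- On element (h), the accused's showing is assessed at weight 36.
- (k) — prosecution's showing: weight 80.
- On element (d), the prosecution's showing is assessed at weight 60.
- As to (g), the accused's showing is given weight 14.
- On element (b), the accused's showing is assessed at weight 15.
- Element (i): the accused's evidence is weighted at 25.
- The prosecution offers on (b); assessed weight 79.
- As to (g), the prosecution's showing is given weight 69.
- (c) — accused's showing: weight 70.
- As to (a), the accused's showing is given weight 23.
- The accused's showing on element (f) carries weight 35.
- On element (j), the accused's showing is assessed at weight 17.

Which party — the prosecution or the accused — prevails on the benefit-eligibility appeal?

— Issue I —
Stage I.1 (prosecution, the balance of probabilities, weight is at least 55): (a) net 71−23=48 < 55 — fails.
  Not every element is met, so the prosecution fails to carry Stage I.1.
The accused prevails on this issue.
— Issue II —
Stage II.1 — burden on prosecution; standard: the preponderance of the evidence (weight is at least 51).
    (f): 92 − 35 = 57 ≥ 51 [met]
    (g): 69 − 14 = 55 ≥ 51 [met]
  All elements met. The burden passes to the accused.
Stage II.2 — burden on accused; standard: any credible evidence (weight is at least 25).
    (h): 36 ≥ 25 [met]
    (i): 25 ≥ 25 [met]
  Stage II.2 carried; the final stage is satisfied.
With every stage satisfied, the accused prevails on this issue.
— Issue III —
At Stage III.1 the prosecution must meet a preponderance (weight is at least 49): on (j) the weight is 83 less the opposing 17 gives net 66, ≥ 49, so (j) meets the standard.
  Stage III.1 carried; the burden remains with the prosecution.
At Stage III.2 the prosecution must meet a scintilla of evidence (weight is at least 22): on (k) the weight is 80 less the opposing 65 gives net 15, which does not reach 22, so (k) does not meet the standard.
  The prosecution does not carry Stage III.2.
So the accused prevails on this issue.
Per-issue: Issue I → accused; Issue II → accused; Issue III → accused. The prosecution must prevail on every issue; overall, the accused prevails.

accused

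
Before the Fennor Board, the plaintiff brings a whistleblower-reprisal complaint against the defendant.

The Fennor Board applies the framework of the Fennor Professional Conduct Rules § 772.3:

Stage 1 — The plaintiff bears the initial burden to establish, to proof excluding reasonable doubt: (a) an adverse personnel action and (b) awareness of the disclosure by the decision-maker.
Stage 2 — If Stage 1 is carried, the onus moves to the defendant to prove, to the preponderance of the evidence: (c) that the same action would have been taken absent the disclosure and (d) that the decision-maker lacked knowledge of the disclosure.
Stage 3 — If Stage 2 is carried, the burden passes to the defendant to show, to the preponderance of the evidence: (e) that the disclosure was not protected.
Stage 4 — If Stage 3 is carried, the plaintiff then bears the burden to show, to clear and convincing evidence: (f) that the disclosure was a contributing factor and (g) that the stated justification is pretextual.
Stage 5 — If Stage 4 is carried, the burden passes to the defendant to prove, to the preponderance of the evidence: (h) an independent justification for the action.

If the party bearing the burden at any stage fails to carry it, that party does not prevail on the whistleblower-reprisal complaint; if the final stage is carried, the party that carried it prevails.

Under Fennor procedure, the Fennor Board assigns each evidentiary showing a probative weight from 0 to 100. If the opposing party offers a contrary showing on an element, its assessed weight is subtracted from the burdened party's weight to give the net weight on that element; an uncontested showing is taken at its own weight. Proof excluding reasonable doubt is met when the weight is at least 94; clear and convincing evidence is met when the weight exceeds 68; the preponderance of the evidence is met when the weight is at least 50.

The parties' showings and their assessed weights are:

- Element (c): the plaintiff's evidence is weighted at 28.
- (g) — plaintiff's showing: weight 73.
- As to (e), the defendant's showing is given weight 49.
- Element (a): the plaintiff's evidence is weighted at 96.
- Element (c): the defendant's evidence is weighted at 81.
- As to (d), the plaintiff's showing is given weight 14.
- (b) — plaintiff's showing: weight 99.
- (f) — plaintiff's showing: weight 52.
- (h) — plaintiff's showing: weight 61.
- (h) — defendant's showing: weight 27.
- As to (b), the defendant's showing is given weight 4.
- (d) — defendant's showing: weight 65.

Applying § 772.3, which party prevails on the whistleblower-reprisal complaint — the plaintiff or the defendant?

plaintiff

At Stage 1 the plaintiff must meet proof excluding reasonable doubt (weight is at least 94): on (a) the weight is 96, which does reach 94, so (a) meets the standard; on (b) the weight is 99 less the opposing 4 gives net 95, which does reach 94, so (b) meets the standard.
  Stage 1 carried; the burden shifts to the defendant.
At Stage 2 the defendant must meet the preponderance of the evidence (weight is at least 50): on (c) the weight is 81 less the opposing 28 gives net 53, which does reach 50, so (c) meets the standard; on (d) the weight is 65 less the opposing 14 gives net 51, which does reach 50, so (d) meets the standard.
  All elements met. The defendant retains the burden for Stage 3.
At Stage 3 the defendant must meet the preponderance of the evidence (weight is at least 50): on (e) the weight is 49, < 50, so (e) does not meet the standard.
  Not every element is met, so the defendant fails to carry Stage 3.
The analysis ends at Stage 3; the plaintiff prevails.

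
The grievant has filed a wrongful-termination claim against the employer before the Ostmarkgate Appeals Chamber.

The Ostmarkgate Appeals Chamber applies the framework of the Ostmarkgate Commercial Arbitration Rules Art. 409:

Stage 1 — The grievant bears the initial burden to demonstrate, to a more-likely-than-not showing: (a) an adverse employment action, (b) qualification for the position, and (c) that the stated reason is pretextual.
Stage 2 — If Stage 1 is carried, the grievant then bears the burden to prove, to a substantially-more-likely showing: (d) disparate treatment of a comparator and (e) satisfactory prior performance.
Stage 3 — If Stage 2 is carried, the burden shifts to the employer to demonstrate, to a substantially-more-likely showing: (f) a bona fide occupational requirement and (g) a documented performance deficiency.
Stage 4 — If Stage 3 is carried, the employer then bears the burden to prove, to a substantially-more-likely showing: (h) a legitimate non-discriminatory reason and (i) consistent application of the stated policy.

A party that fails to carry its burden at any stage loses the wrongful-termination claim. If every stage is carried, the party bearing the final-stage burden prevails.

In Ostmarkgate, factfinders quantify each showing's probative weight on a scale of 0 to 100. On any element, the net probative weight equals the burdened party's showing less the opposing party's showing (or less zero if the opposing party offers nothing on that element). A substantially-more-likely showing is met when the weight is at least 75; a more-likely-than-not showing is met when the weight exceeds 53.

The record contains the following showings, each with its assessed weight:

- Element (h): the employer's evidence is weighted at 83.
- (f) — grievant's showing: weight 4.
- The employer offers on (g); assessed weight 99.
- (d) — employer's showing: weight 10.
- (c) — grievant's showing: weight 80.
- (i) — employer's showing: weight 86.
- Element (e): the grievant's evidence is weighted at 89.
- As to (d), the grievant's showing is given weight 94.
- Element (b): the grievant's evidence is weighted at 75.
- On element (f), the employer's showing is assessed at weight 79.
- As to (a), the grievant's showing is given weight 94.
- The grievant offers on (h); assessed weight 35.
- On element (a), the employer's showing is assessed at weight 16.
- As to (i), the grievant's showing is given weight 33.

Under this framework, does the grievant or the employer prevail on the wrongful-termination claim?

grievant

At Stage 1 the grievant must meet a more-likely-than-not showing (weight exceeds 53): on (a) the weight is 94 less the opposing 16 gives net 78, which does exceed 53, so (a) meets the standard; on (b) the weight is 75, which does exceed 53, so (b) meets the standard; on (c) the weight is 80, which does exceed 53, so (c) meets the standard.
  Stage 1 is satisfied; the grievant continues to bear the burden.
At Stage 2 the grievant must meet a substantially-more-likely showing (weight is at least 75): on (d) the weight is 94 less the opposing 10 gives net 84, which does reach 75, so (d) meets the standard; on (e) the weight is 89, ≥ 75, so (e) meets the standard.
  All elements met. The burden passes to the employer.
At Stage 3 the employer must meet a substantially-more-likely showing (weight is at least 75): on (f) the weight is 79 less the opposing 4 gives net 75, which does reach 75, so (f) meets the standard; on (g) the weight is 99, which does reach 75, so (g) meets the standard.
  Stage 3 is satisfied; the employer continues to bear the burden.
At Stage 4 the employer must meet a substantially-more-likely showing (weight is at least 75): on (h) the weight is 83 less the opposing 35 gives net 48, which does not reach 75, so (h) does not meet the standard; on (i) the weight is 86 less the opposing 33 gives net 53, < 75, so (i) does not meet the standard.
  The employer does not carry Stage 4.
The grievant prevails.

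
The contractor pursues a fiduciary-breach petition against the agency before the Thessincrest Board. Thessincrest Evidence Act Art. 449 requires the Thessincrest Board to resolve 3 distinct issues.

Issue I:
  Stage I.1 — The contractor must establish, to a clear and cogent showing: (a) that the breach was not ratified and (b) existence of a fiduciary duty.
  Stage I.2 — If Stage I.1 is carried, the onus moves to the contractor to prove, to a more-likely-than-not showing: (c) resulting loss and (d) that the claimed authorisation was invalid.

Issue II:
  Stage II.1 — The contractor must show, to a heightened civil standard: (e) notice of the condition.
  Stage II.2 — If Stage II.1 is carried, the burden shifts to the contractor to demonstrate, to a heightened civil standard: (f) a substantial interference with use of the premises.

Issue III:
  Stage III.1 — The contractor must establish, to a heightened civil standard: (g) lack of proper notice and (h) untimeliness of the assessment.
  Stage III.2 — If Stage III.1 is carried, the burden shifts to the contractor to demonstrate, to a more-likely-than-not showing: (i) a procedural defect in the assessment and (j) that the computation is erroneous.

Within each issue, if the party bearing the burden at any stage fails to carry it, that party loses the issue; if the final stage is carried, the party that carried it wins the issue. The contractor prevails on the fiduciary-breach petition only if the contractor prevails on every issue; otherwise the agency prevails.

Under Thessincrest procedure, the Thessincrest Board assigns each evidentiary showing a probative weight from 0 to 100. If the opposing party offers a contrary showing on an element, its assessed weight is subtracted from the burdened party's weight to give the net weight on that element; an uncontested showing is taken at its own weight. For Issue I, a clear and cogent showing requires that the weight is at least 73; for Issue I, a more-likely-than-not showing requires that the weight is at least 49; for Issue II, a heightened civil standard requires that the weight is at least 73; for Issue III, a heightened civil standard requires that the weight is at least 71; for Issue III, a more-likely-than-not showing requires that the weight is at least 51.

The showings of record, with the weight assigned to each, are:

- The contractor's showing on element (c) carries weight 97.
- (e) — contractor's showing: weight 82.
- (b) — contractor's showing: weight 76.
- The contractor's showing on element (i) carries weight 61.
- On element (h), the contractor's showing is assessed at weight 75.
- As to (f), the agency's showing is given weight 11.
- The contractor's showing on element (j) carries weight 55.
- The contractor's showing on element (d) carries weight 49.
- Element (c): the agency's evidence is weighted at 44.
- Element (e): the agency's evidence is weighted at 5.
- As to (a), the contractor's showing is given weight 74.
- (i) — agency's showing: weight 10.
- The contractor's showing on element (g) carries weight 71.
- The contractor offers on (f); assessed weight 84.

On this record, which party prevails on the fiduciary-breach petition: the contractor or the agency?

contractor

— Issue I —
Stage I.1 — burden on contractor; standard: a clear and cogent showing (weight is at least 73).
    (a): 74 ≥ 73 [met]
    (b): 76 ≥ 73 [met]
  Stage I.1 is satisfied; the contractor continues to bear the burden.
Stage I.2 — burden on contractor; standard: a more-likely-than-not showing (weight is at least 49).
    (c): 97 − 44 = 53 ≥ 49 [met]
    (d): 49 ≥ 49 [met]
  All elements met at the final stage.
With every stage satisfied, the contractor prevails on this issue.
— Issue II —
At Stage II.1 the contractor must meet a heightened civil standard (weight is at least 73): on (e) the weight is 82 less the opposing 5 gives net 77, which does reach 73, so (e) meets the standard.
  Stage II.1 is satisfied; the contractor continues to bear the burden.
At Stage II.2 the contractor must meet a heightened civil standard (weight is at least 73): on (f) the weight is 84 less the opposing 11 gives net 73, which does reach 73, so (f) meets the standard.
  Stage II.2 carried; the final stage is satisfied.
Every stage carried; the contractor prevails on this issue.
— Issue III —
Stage III.1 (contractor, a heightened civil standard, weight is at least 71): (g) 71 ≥ 71 — meets; (h) 75 ≥ 71 — meets.
  Stage III.1 carried; the burden remains with the contractor.
Stage III.2 (contractor, a more-likely-than-not showing, weight is at least 51): (i) net 61−10=51 ≥ 51 — meets; (j) 55 ≥ 51 — meets.
  All elements met at the final stage.
Every stage carried; the contractor prevails on this issue.
Per-issue: Issue I → contractor; Issue II → contractor; Issue III → contractor. The contractor must prevail on every issue; overall, the contractor prevails.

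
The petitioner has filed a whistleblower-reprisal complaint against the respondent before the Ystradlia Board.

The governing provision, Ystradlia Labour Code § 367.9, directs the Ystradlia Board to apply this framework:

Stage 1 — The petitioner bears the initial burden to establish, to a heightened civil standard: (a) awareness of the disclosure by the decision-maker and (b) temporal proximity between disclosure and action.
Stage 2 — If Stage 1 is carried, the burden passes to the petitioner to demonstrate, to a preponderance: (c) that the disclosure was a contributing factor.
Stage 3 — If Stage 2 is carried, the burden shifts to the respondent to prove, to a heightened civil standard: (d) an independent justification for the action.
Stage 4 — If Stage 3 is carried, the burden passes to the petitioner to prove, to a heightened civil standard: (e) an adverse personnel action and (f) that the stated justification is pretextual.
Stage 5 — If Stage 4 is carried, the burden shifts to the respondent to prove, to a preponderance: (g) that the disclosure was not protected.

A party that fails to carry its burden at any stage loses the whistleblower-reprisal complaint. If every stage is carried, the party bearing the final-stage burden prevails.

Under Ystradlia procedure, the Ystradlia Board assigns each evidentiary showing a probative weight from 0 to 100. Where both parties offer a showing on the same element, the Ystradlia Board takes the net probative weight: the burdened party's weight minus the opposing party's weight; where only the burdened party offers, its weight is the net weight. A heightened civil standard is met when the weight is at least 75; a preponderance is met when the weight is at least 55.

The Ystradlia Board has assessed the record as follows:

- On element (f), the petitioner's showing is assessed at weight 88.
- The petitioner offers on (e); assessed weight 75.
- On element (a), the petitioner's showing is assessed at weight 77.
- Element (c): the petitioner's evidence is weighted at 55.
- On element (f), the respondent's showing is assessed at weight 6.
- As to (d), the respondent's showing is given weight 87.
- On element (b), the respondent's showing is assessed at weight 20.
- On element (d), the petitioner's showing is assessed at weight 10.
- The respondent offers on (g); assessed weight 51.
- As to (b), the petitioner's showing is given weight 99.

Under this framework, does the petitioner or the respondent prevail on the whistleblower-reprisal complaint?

petitioner

Stage 1 — burden on petitioner; standard: a heightened civil standard (weight is at least 75).
    (a): 77 ≥ 75 [met]
    (b): 99 − 20 = 79 ≥ 75 [met]
  All elements met. The petitioner retains the burden for Stage 2.
Stage 2 — burden on petitioner; standard: a preponderance (weight is at least 55).
    (c): 55 ≥ 55 [met]
  Stage 2 is satisfied; the onus moves to the respondent.
Stage 3 — burden on respondent; standard: a heightened civil standard (weight is at least 75).
    (d): 87 − 10 = 77 ≥ 75 [met]
  Stage 3 is satisfied; the onus moves to the petitioner.
Stage 4 — burden on petitioner; standard: a heightened civil standard (weight is at least 75).
    (e): 75 ≥ 75 [met]
    (f): 88 − 6 = 82 ≥ 75 [met]
  Stage 4 carried; the burden shifts to the respondent.
Stage 5 — burden on respondent; standard: a preponderance (weight is at least 55).
    (g): 51 < 55 [not met]
  Stage 5 not carried; the respondent fails its burden.
The petitioner prevails.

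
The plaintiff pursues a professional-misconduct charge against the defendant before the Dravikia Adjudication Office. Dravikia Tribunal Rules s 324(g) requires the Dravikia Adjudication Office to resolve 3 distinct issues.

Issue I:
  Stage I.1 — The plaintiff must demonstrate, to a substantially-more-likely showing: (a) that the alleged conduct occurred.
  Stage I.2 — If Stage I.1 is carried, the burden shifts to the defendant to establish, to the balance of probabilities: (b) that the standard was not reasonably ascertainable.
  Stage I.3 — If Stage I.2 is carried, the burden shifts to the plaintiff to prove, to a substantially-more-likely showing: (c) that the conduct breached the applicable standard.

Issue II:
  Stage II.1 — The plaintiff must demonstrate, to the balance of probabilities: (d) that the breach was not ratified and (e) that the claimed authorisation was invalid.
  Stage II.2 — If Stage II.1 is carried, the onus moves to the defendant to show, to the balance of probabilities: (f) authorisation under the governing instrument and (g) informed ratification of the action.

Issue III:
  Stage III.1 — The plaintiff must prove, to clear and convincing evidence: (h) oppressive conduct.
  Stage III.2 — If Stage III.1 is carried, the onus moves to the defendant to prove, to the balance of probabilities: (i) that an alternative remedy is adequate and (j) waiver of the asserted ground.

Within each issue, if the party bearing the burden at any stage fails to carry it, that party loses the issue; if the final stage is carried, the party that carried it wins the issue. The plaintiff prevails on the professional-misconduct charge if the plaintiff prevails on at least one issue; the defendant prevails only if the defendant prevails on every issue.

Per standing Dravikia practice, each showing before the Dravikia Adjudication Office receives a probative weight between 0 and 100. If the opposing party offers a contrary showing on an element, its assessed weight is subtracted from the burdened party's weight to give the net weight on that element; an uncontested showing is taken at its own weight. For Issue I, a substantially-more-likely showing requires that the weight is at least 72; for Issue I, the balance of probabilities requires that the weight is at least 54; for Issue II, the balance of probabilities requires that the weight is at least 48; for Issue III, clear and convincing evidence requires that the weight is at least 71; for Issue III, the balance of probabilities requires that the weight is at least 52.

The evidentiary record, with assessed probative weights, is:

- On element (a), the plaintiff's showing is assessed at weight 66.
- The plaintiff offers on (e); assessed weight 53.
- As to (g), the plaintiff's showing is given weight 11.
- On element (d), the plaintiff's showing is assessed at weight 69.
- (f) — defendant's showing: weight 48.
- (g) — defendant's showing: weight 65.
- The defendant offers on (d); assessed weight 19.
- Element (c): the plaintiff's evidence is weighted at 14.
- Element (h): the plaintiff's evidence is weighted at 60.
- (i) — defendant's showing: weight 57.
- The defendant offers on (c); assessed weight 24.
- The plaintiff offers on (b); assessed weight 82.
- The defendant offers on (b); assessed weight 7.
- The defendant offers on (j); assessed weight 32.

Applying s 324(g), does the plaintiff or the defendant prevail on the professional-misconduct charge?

defendant

— Issue I —
Stage I.1 — burden on plaintiff; standard: a substantially-more-likely showing (weight is at least 72).
    (a): 66 < 72 [not met]
  The plaintiff does not carry Stage I.1.
So the defendant prevails on this issue.
— Issue II —
At Stage II.1 the plaintiff must meet the balance of probabilities (weight is at least 48): on (d) the weight is 69 less the opposing 19 gives net 50, which does reach 48, so (d) meets the standard; on (e) the weight is 53, which does reach 48, so (e) meets the standard.
  The plaintiff carries Stage II.1; the defendant now bears the burden.
At Stage II.2 the defendant must meet the balance of probabilities (weight is at least 48): on (f) the weight is 48, which does reach 48, so (f) meets the standard; on (g) the weight is 65 less the opposing 11 gives net 54, which does reach 48, so (g) meets the standard.
  Stage II.2 carried; the final stage is satisfied.
With every stage satisfied, the defendant prevails on this issue.
— Issue III —
Stage III.1 (plaintiff, clear and convincing evidence, weight is at least 71): (h) 60 < 71 — fails.
  Not every element is met, so the plaintiff fails to carry Stage III.1.
The analysis ends at Stage III.1; the defendant prevails on this issue.
Per-issue: Issue I → defendant; Issue II → defendant; Issue III → defendant. The plaintiff must prevail on at least one issue; overall, the defendant prevails.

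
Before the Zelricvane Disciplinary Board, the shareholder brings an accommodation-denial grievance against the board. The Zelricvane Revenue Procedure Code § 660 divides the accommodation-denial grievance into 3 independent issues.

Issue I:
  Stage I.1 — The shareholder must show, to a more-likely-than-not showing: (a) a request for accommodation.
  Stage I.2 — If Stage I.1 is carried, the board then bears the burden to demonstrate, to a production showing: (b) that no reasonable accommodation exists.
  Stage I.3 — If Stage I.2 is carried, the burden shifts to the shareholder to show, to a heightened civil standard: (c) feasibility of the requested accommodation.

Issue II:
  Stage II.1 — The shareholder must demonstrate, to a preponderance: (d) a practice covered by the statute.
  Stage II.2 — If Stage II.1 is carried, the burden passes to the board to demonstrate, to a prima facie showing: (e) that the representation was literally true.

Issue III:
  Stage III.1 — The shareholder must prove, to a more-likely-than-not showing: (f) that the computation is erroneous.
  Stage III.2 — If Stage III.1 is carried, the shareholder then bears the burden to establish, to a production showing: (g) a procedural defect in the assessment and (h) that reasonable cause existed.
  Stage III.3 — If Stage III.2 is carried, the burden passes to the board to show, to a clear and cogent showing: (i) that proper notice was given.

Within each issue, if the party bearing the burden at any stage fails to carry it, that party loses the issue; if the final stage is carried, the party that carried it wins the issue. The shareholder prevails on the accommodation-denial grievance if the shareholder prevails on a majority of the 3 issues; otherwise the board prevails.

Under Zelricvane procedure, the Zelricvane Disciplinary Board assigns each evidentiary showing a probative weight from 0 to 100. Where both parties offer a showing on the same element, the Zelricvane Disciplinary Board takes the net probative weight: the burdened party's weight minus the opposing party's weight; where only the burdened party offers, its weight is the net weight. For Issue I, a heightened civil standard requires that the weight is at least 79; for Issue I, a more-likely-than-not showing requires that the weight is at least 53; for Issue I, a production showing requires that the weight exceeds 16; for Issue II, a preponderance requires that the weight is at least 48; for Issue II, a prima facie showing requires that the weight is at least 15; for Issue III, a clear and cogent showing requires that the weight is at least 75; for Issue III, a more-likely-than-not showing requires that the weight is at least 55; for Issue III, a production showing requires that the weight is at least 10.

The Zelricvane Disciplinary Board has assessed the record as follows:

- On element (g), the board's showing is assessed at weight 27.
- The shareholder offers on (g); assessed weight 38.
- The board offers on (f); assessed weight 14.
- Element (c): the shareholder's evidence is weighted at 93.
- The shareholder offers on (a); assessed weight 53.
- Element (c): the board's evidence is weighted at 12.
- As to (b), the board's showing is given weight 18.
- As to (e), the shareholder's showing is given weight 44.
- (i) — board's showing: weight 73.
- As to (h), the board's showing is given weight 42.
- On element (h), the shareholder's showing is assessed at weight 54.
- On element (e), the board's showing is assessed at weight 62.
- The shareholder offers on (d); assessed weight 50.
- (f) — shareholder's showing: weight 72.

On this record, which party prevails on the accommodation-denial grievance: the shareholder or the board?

— Issue I —
Stage I.1 — burden on shareholder; standard: a more-likely-than-not showing (weight is at least 53).
    (a): 53 ≥ 53 [met]
  All elements met. The burden passes to the board.
Stage I.2 — burden on board; standard: a production showing (weight exceeds 16).
    (b): 18 > 16 [met]
  Stage I.2 is satisfied; the onus moves to the shareholder.
Stage I.3 — burden on shareholder; standard: a heightened civil standard (weight is at least 79).
    (c): 93 − 12 = 81 ≥ 79 [met]
  Stage I.3 carried; the final stage is satisfied.
With every stage satisfied, the shareholder prevails on this issue.
— Issue II —
Stage II.1 (shareholder, a preponderance, weight is at least 48): (d) 50 ≥ 48 — meets.
  All elements met. The burden passes to the board.
Stage II.2 (board, a prima facie showing, weight is at least 15): (e) net 62−44=18 ≥ 15 — meets.
  All elements met at the final stage.
All stages carried — the board prevails on this issue.
— Issue III —
At Stage III.1 the shareholder must meet a more-likely-than-not showing (weight is at least 55): on (f) the weight is 72 less the opposing 14 gives net 58, which does reach 55, so (f) meets the standard.
  Stage III.1 carried; the burden remains with the shareholder.
At Stage III.2 the shareholder must meet a production showing (weight is at least 10): on (g) the weight is 38 less the opposing 27 gives net 11, which does reach 10, so (g) meets the standard; on (h) the weight is 54 less the opposing 42 gives net 12, which does reach 10, so (h) meets the standard.
  All elements met. The burden passes to the board.
At Stage III.3 the board must meet a clear and cogent showing (weight is at least 75): on (i) the weight is 73, < 75, so (i) does not meet the standard.
  Stage III.3 not carried; the board fails its burden.
The analysis ends at Stage III.3; the shareholder prevails on this issue.
Per-issue: Issue I → shareholder; Issue II → board; Issue III → shareholder. The shareholder must prevail on a majority of issues; overall, the shareholder prevails.

shareholder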